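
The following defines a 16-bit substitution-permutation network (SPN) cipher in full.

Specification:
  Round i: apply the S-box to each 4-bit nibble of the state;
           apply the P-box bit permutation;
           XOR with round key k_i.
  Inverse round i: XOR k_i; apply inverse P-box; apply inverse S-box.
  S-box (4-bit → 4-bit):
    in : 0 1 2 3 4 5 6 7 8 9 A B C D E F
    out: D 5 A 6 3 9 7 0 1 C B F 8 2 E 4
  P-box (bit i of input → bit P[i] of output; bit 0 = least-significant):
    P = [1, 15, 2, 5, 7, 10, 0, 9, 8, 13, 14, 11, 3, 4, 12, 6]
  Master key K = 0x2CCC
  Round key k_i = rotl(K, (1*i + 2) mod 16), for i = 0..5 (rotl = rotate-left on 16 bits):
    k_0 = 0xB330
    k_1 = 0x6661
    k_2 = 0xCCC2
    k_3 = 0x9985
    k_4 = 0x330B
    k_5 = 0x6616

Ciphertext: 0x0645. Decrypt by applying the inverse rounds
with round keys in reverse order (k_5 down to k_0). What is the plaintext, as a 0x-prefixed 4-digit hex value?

s_0 = ciphertext = 0x0645
s_1 = InvRound(s_0, k_5) = 0x23F8
s_2 = InvRound(s_1, k_4) = 0xE715
s_3 = InvRound(s_2, k_3) = 0x3EA7
s_4 = InvRound(s_3, k_2) = 0x939E
s_5 = InvRound(s_4, k_1) = 0xB66B
s_6 = InvRound(s_5, k_0) = 0xA838

0xA838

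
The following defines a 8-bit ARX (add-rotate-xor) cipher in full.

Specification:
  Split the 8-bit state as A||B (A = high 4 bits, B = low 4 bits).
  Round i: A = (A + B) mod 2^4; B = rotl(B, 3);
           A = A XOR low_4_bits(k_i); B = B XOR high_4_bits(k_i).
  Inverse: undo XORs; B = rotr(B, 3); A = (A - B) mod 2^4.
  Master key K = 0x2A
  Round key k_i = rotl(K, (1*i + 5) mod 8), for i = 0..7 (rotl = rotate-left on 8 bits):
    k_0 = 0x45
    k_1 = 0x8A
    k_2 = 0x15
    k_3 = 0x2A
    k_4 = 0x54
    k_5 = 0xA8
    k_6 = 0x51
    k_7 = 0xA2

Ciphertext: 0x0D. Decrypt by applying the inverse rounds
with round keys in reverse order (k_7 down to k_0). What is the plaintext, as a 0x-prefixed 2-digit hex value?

0x1D

s_0 = ciphertext = 0x0D
s_1 = InvRound(s_0, k_7) = 0x4E
s_2 = InvRound(s_1, k_6) = 0xE7
s_3 = InvRound(s_2, k_5) = 0xBB
s_4 = InvRound(s_3, k_4) = 0x2D
s_5 = InvRound(s_4, k_3) = 0x9F
s_6 = InvRound(s_5, k_2) = 0xFD
s_7 = InvRound(s_6, k_1) = 0xBA
s_8 = InvRound(s_7, k_0) = 0x1D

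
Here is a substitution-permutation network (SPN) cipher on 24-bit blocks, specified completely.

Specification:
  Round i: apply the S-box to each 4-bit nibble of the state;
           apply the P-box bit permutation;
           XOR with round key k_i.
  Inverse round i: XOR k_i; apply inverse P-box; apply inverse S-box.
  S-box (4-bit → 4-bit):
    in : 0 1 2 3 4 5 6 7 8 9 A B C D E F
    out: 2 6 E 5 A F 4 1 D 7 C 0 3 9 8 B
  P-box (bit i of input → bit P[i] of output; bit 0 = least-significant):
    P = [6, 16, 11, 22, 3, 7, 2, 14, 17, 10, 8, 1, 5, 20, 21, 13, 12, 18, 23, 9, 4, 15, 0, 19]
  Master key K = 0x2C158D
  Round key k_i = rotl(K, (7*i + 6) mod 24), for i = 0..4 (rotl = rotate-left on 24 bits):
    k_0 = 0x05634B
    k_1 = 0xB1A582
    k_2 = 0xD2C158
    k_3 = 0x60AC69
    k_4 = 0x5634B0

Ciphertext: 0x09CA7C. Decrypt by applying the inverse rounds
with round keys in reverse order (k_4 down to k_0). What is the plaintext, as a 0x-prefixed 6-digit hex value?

s_0 = ciphertext = 0x09CA7C
s_1 = InvRound(s_0, k_4) = 0x4F4C55
s_2 = InvRound(s_1, k_3) = 0xF08780
s_3 = InvRound(s_2, k_2) = 0x7E6CF7
s_4 = InvRound(s_3, k_1) = 0x5173A5
s_5 = InvRound(s_4, k_0) = 0xBCCE9D

0xBCCE9D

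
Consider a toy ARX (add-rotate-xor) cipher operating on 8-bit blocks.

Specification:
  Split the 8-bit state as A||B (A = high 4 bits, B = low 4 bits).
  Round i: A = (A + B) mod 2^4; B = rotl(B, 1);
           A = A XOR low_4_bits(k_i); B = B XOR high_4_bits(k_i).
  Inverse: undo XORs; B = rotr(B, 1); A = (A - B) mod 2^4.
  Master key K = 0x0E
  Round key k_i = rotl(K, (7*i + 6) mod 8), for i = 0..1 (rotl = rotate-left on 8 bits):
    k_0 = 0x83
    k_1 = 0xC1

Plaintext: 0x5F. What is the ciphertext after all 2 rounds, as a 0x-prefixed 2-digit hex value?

0xF2

s_0 = plaintext = 0x5F
s_1 = Round(s_0, k_0) = 0x77
s_2 = Round(s_1, k_1) = 0xF2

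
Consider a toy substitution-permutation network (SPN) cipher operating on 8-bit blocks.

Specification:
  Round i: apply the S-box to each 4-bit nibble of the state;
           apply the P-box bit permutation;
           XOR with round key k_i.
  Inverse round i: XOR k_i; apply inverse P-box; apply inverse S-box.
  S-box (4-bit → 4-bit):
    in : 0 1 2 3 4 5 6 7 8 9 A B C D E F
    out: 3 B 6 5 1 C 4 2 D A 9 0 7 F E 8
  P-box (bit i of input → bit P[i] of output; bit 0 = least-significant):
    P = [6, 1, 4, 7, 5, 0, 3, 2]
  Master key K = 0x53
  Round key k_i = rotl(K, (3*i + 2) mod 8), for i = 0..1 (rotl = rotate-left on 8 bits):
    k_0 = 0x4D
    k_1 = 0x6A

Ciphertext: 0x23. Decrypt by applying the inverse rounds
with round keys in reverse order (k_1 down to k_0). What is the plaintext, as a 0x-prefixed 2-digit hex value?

0xC4

s_0 = ciphertext = 0x23
s_1 = InvRound(s_0, k_1) = 0x24
s_2 = InvRound(s_1, k_0) = 0xC4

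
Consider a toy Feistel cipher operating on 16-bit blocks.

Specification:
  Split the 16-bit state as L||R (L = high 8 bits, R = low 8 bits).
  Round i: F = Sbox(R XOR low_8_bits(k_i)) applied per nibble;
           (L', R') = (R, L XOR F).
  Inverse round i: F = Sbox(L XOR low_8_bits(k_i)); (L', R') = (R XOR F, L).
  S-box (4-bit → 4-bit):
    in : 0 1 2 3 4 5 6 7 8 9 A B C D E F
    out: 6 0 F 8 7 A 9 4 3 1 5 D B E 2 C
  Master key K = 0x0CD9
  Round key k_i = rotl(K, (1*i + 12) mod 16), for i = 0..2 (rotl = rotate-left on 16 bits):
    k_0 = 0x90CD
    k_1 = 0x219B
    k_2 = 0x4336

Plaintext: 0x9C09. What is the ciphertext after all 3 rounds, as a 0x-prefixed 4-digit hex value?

s_0 = plaintext = 0x9C09
s_1 = Round(s_0, k_0) = 0x092B
s_2 = Round(s_1, k_1) = 0x2BDF
s_3 = Round(s_2, k_2) = 0xDF0A

0xDF0A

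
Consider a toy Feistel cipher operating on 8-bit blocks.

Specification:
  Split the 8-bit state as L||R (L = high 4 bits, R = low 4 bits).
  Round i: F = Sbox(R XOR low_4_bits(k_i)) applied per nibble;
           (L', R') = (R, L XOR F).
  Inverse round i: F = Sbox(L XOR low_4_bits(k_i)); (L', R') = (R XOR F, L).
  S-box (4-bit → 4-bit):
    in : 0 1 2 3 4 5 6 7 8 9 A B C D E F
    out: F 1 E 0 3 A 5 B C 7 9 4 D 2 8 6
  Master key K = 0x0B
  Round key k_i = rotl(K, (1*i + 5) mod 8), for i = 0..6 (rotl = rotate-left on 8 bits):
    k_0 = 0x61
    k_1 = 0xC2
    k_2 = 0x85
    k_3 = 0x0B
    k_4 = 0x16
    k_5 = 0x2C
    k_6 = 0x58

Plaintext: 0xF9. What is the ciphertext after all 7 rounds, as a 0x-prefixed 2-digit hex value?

0x47

s_0 = plaintext = 0xF9
s_1 = Round(s_0, k_0) = 0x93
s_2 = Round(s_1, k_1) = 0x38
s_3 = Round(s_2, k_2) = 0x81
s_4 = Round(s_3, k_3) = 0x11
s_5 = Round(s_4, k_4) = 0x1A
s_6 = Round(s_5, k_5) = 0xA4
s_7 = Round(s_6, k_6) = 0x47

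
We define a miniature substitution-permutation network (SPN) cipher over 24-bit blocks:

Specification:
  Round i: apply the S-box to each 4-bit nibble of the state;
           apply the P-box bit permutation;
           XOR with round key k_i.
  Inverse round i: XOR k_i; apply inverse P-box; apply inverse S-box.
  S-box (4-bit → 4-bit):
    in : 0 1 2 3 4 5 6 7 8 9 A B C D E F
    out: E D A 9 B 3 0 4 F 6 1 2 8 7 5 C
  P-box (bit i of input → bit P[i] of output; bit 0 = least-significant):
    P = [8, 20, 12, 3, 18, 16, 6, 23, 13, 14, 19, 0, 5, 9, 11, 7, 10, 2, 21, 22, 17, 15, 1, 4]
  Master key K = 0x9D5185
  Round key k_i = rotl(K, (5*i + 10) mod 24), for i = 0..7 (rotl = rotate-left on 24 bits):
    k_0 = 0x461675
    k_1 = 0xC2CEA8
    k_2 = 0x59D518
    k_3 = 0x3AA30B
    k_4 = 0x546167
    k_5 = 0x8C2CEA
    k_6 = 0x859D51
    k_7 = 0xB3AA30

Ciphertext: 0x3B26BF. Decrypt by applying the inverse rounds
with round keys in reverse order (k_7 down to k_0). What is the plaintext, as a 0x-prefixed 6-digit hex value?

s_0 = ciphertext = 0x3B26BF
s_1 = InvRound(s_0, k_7) = 0x95FFCC
s_2 = InvRound(s_1, k_6) = 0xCB2462
s_3 = InvRound(s_2, k_5) = 0xACF65C
s_4 = InvRound(s_3, k_4) = 0x015FC8
s_5 = InvRound(s_4, k_3) = 0xDEF899
s_6 = InvRound(s_5, k_2) = 0xAAF34A
s_7 = InvRound(s_6, k_1) = 0x711E7E
s_8 = InvRound(s_7, k_0) = 0xE77C52

0xE77C52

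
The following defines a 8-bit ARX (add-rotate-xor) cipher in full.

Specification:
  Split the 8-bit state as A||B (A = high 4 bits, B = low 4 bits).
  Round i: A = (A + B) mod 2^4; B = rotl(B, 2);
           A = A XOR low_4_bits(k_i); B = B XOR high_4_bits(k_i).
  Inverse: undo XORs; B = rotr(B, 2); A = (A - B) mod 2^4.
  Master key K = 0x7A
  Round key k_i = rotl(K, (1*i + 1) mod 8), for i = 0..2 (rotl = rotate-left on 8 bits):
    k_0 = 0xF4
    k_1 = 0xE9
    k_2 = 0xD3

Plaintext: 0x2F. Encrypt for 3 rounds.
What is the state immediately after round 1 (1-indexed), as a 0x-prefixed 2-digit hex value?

0x50

s_0 = plaintext = 0x2F
s_1 = Round(s_0, k_0) = 0x50
s_2 = Round(s_1, k_1) = 0xCE
s_3 = Round(s_2, k_2) = 0x96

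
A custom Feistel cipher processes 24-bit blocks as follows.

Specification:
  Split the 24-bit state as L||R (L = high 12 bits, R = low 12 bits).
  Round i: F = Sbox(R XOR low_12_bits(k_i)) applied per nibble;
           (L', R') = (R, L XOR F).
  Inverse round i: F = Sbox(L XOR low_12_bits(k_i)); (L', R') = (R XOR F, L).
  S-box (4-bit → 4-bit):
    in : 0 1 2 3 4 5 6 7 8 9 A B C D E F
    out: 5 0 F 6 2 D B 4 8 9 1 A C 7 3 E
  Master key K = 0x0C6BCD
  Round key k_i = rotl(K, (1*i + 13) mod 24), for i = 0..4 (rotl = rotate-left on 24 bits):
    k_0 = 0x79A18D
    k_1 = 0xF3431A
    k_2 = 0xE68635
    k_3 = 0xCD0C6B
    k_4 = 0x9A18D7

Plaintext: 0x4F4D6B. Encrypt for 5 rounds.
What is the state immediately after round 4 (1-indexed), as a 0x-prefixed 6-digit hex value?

s_0 = plaintext = 0x4F4D6B
s_1 = Round(s_0, k_0) = 0xD6B8CF
s_2 = Round(s_1, k_1) = 0x8CF716
s_3 = Round(s_2, k_2) = 0x716839
s_4 = Round(s_3, k_3) = 0x8395C9
s_5 = Round(s_4, k_4) = 0x5C9F3A

0x8395C9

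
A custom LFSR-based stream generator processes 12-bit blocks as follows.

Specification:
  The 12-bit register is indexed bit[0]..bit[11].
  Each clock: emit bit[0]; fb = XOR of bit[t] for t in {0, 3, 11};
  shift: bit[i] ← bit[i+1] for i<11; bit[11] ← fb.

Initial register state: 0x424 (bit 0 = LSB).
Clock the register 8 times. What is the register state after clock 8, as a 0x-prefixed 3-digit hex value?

reg_0 = 0x424
clock 1: out=0, reg = 0x212
clock 2: out=0, reg = 0x109
clock 3: out=1, reg = 0x084
clock 4: out=0, reg = 0x042
clock 5: out=0, reg = 0x021
clock 6: out=1, reg = 0x810
clock 7: out=0, reg = 0xC08
clock 8: out=0, reg = 0x604

0x604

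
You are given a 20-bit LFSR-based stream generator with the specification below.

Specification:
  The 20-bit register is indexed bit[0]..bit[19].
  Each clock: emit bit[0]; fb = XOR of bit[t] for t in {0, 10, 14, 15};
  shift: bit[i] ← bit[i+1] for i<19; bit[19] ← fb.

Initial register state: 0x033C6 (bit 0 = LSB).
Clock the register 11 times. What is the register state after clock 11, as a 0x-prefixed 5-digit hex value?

0x01406

reg_0 = 0x033C6
clock 1: out=0, reg = 0x019E3
clock 2: out=1, reg = 0x80CF1
clock 3: out=1, reg = 0x40678
clock 4: out=0, reg = 0xA033C
clock 5: out=0, reg = 0x5019E
clock 6: out=0, reg = 0x280CF
clock 7: out=1, reg = 0x14067
clock 8: out=1, reg = 0x0A033
clock 9: out=1, reg = 0x05019
clock 10: out=1, reg = 0x0280C
clock 11: out=0, reg = 0x01406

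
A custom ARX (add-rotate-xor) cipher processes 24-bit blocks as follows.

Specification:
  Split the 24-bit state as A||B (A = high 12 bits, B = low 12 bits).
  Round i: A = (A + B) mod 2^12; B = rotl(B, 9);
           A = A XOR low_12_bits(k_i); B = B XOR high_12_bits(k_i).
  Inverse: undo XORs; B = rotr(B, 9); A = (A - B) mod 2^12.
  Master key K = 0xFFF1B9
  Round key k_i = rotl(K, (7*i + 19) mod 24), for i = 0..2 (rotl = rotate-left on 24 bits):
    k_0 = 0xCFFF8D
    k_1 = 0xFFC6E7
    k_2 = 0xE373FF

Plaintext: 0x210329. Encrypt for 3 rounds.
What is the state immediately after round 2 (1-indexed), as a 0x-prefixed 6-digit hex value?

s_0 = plaintext = 0x210329
s_1 = Round(s_0, k_0) = 0xAB4E9A
s_2 = Round(s_1, k_1) = 0xFA9A2F
s_3 = Round(s_2, k_2) = 0xA27172

0xFA9A2F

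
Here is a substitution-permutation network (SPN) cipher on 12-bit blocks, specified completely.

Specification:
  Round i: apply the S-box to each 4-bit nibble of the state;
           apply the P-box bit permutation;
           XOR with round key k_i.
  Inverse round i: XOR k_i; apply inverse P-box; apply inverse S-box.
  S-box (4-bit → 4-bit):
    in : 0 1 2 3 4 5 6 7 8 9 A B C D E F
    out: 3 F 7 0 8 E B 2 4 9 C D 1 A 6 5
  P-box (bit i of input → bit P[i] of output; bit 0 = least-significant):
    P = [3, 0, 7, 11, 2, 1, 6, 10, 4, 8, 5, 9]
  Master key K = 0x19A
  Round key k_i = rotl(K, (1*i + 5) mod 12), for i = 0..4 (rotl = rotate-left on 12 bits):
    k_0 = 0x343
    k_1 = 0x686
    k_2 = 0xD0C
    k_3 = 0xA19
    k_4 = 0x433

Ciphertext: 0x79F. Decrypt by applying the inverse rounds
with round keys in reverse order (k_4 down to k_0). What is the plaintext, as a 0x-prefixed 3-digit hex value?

0xF70

s_0 = ciphertext = 0x79F
s_1 = InvRound(s_0, k_4) = 0x5CF
s_2 = InvRound(s_1, k_3) = 0x61A
s_3 = InvRound(s_2, k_2) = 0x604
s_4 = InvRound(s_3, k_1) = 0x378
s_5 = InvRound(s_4, k_0) = 0xF70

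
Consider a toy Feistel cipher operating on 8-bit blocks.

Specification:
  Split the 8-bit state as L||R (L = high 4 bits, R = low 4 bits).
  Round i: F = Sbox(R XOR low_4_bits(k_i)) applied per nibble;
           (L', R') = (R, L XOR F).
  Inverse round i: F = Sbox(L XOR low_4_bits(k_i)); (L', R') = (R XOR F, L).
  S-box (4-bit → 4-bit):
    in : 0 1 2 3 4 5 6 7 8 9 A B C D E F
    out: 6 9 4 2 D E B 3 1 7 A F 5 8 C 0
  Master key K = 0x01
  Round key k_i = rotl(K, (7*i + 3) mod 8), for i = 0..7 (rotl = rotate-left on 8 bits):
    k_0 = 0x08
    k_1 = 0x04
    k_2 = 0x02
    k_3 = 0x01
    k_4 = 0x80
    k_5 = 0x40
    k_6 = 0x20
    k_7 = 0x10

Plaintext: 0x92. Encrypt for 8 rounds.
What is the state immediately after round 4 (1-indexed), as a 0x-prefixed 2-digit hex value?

s_0 = plaintext = 0x92
s_1 = Round(s_0, k_0) = 0x23
s_2 = Round(s_1, k_1) = 0x31
s_3 = Round(s_2, k_2) = 0x11
s_4 = Round(s_3, k_3) = 0x17
s_5 = Round(s_4, k_4) = 0x72
s_6 = Round(s_5, k_5) = 0x23
s_7 = Round(s_6, k_6) = 0x30
s_8 = Round(s_7, k_7) = 0x05

0x17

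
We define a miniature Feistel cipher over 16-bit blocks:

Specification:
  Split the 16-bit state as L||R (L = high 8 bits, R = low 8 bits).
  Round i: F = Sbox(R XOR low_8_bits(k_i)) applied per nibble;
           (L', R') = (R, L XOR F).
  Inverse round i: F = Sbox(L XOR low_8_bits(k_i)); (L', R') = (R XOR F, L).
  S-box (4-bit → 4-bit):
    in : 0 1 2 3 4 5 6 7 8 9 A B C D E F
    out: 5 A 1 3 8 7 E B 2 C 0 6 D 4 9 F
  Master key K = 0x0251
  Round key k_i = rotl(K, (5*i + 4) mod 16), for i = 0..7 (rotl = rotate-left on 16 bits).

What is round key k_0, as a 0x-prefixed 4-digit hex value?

K = 0x0251
k_0 = rotl(K, (5*0+4) mod 16) = rotl(K, 4) = 0x2510

0x2510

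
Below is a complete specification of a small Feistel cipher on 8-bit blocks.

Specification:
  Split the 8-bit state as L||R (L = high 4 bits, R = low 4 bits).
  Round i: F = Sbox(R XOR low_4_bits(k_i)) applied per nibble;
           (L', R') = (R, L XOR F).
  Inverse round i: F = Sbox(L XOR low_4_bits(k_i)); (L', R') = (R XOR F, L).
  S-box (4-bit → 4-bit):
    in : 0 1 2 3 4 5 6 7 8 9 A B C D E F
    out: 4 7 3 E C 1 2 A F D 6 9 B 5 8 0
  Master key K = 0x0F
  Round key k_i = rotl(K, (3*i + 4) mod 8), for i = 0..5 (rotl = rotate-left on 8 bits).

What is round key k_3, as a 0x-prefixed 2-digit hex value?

K = 0x0F
k_0 = rotl(K, (3*0+4) mod 8) = rotl(K, 4) = 0xF0
k_1 = rotl(K, (3*1+4) mod 8) = rotl(K, 7) = 0x87
k_2 = rotl(K, (3*2+4) mod 8) = rotl(K, 2) = 0x3C
k_3 = rotl(K, (3*3+4) mod 8) = rotl(K, 5) = 0xE1

0xE1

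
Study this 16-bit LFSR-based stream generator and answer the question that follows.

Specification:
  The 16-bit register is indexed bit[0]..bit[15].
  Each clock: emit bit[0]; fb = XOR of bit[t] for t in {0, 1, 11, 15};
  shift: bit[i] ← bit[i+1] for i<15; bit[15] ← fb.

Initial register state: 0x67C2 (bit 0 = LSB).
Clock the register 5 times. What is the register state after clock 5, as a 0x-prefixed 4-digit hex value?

reg_0 = 0x67C2
clock 1: out=0, reg = 0xB3E1
clock 2: out=1, reg = 0x59F0
clock 3: out=0, reg = 0xACF8
clock 4: out=0, reg = 0x567C
clock 5: out=0, reg = 0x2B3E

0x2B3E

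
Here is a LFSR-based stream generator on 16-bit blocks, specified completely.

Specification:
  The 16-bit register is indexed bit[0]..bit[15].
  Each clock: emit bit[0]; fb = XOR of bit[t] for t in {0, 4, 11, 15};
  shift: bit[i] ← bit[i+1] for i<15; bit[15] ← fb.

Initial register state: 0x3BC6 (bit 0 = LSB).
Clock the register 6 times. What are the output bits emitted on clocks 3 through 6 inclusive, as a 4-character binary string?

reg_0 = 0x3BC6
clock 1: out=0, reg = 0x9DE3
clock 2: out=1, reg = 0xCEF1
clock 3: out=1, reg = 0x6778
clock 4: out=0, reg = 0xB3BC
clock 5: out=0, reg = 0x59DE
clock 6: out=0, reg = 0x2CEF

1000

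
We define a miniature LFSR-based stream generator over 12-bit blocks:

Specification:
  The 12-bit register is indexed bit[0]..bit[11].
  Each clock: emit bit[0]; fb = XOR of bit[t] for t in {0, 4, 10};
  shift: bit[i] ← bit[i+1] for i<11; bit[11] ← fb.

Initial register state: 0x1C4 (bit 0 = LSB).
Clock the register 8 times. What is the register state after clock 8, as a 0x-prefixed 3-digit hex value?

0x381

reg_0 = 0x1C4
clock 1: out=0, reg = 0x0E2
clock 2: out=0, reg = 0x071
clock 3: out=1, reg = 0x038
clock 4: out=0, reg = 0x81C
clock 5: out=0, reg = 0xC0E
clock 6: out=0, reg = 0xE07
clock 7: out=1, reg = 0x703
clock 8: out=1, reg = 0x381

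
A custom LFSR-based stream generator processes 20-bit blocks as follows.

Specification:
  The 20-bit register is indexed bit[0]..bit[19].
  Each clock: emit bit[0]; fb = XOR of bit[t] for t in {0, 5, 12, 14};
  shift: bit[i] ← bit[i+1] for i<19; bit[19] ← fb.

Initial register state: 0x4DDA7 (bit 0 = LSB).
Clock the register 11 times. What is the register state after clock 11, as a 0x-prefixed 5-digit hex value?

0x4289B

reg_0 = 0x4DDA7
clock 1: out=1, reg = 0x26ED3
clock 2: out=1, reg = 0x13769
clock 3: out=1, reg = 0x89BB4
clock 4: out=0, reg = 0x44DDA
clock 5: out=0, reg = 0xA26ED
clock 6: out=1, reg = 0x51376
clock 7: out=0, reg = 0x289BB
clock 8: out=1, reg = 0x144DD
clock 9: out=1, reg = 0x0A26E
clock 10: out=0, reg = 0x85137
clock 11: out=1, reg = 0x4289B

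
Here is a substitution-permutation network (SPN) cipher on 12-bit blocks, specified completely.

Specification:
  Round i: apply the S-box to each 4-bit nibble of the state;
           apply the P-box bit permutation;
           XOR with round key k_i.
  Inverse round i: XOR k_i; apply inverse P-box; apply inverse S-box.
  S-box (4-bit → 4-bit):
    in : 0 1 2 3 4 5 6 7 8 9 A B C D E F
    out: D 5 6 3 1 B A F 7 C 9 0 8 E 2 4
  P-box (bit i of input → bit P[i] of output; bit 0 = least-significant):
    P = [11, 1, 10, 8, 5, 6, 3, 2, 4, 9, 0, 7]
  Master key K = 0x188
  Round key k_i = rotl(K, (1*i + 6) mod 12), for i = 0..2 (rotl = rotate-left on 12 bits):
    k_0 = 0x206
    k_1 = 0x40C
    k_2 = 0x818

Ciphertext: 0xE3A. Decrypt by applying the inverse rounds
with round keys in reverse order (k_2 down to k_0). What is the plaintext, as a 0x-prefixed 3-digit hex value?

s_0 = ciphertext = 0xE3A
s_1 = InvRound(s_0, k_2) = 0xE42
s_2 = InvRound(s_1, k_1) = 0xED3
s_3 = InvRound(s_2, k_0) = 0x061

0x061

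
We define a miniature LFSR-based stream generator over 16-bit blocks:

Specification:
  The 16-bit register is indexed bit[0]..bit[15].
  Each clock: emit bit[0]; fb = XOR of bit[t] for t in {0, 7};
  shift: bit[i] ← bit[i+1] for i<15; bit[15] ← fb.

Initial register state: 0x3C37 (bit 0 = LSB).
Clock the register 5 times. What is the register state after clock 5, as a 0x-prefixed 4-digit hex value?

reg_0 = 0x3C37
clock 1: out=1, reg = 0x9E1B
clock 2: out=1, reg = 0xCF0D
clock 3: out=1, reg = 0xE786
clock 4: out=0, reg = 0xF3C3
clock 5: out=1, reg = 0x79E1

0x79E1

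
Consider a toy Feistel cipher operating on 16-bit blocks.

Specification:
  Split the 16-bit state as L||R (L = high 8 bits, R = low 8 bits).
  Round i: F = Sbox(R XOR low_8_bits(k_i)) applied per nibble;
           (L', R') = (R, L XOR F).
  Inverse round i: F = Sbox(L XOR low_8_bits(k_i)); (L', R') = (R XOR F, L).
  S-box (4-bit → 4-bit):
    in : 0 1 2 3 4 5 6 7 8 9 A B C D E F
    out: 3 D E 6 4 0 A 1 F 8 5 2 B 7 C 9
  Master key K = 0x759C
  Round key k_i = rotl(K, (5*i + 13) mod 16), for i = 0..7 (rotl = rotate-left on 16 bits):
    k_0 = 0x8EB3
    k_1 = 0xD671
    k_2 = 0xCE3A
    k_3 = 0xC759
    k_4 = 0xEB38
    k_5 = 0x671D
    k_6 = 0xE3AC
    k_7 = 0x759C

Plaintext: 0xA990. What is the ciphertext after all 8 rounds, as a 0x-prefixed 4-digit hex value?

s_0 = plaintext = 0xA990
s_1 = Round(s_0, k_0) = 0x904F
s_2 = Round(s_1, k_1) = 0x4FFC
s_3 = Round(s_2, k_2) = 0xFCF5
s_4 = Round(s_3, k_3) = 0xF5A7
s_5 = Round(s_4, k_4) = 0xA77C
s_6 = Round(s_5, k_5) = 0x7C0A
s_7 = Round(s_6, k_6) = 0x0A26
s_8 = Round(s_7, k_7) = 0x262F

0x262F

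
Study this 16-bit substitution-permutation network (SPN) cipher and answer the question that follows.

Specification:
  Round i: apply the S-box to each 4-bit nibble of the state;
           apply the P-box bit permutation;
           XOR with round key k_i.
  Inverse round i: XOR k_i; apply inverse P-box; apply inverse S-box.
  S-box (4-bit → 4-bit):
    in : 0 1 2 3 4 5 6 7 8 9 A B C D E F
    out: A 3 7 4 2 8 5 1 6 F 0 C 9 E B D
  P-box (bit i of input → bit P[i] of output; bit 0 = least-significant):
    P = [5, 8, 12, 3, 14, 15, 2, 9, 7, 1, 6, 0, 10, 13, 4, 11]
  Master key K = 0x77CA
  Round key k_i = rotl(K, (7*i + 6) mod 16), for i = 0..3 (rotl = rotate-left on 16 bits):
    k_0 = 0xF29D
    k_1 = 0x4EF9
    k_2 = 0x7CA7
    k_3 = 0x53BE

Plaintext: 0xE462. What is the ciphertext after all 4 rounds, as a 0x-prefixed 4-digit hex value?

0x8A49

s_0 = plaintext = 0xE462
s_1 = Round(s_0, k_0) = 0x8FBB
s_2 = Round(s_1, k_1) = 0x7C24
s_3 = Round(s_2, k_2) = 0xB922
s_4 = Round(s_3, k_3) = 0x8A49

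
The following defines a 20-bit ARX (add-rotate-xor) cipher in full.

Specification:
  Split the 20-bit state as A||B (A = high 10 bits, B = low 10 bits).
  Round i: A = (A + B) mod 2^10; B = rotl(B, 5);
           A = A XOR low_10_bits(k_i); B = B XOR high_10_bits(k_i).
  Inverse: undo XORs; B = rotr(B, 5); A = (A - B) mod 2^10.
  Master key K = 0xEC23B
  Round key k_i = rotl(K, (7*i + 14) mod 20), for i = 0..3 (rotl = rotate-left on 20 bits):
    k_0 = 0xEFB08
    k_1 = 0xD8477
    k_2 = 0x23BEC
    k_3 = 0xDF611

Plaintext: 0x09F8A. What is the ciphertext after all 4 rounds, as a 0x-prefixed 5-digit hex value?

0x4D18F

s_0 = plaintext = 0x09F8A
s_1 = Round(s_0, k_0) = 0x2E6E2
s_2 = Round(s_1, k_1) = 0xFB336
s_3 = Round(s_2, k_2) = 0x33A57
s_4 = Round(s_3, k_3) = 0x4D18F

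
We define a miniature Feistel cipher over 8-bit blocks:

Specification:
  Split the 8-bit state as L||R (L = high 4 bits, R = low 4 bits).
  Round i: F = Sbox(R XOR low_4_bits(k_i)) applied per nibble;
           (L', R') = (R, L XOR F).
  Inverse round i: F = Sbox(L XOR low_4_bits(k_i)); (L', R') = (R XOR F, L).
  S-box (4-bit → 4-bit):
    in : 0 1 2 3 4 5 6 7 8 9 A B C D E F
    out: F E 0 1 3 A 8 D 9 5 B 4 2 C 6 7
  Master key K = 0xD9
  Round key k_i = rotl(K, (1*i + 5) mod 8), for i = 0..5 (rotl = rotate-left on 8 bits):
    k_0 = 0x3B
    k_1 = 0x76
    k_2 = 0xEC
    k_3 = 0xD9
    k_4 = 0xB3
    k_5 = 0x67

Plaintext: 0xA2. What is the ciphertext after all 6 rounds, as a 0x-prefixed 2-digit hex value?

s_0 = plaintext = 0xA2
s_1 = Round(s_0, k_0) = 0x2F
s_2 = Round(s_1, k_1) = 0xF7
s_3 = Round(s_2, k_2) = 0x7B
s_4 = Round(s_3, k_3) = 0xB7
s_5 = Round(s_4, k_4) = 0x78
s_6 = Round(s_5, k_5) = 0x80

0x80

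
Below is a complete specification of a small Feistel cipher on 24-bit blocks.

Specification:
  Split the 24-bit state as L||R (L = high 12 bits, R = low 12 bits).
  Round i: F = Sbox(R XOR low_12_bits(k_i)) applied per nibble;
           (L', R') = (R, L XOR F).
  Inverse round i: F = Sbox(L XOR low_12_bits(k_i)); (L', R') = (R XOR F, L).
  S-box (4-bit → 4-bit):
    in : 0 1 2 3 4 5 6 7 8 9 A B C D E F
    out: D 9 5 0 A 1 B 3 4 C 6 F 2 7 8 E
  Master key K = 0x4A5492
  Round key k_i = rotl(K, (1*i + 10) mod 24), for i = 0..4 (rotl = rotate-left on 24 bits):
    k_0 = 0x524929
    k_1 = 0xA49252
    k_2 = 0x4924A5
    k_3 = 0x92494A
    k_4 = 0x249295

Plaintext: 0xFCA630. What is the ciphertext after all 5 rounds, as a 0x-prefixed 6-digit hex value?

s_0 = plaintext = 0xFCA630
s_1 = Round(s_0, k_0) = 0x630156
s_2 = Round(s_1, k_1) = 0x1566EA
s_3 = Round(s_2, k_2) = 0x6EA4F8
s_4 = Round(s_3, k_3) = 0x4F811F
s_5 = Round(s_4, k_4) = 0x11F4BE

0x11F4BE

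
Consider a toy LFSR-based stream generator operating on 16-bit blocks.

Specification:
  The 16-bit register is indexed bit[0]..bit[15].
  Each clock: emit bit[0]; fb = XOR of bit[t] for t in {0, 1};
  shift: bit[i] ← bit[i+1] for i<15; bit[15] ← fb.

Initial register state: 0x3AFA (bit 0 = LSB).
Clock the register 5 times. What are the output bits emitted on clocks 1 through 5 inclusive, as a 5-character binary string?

reg_0 = 0x3AFA
clock 1: out=0, reg = 0x9D7D
clock 2: out=1, reg = 0xCEBE
clock 3: out=0, reg = 0xE75F
clock 4: out=1, reg = 0x73AF
clock 5: out=1, reg = 0x39D7

01011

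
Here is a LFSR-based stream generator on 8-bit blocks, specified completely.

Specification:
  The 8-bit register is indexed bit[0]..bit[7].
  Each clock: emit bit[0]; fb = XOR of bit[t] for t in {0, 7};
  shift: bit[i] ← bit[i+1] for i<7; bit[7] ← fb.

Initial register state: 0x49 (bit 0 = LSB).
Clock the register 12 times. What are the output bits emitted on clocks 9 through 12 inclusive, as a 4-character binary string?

1110

reg_0 = 0x49
clock 1: out=1, reg = 0xA4
clock 2: out=0, reg = 0xD2
clock 3: out=0, reg = 0xE9
clock 4: out=1, reg = 0x74
clock 5: out=0, reg = 0x3A
clock 6: out=0, reg = 0x1D
clock 7: out=1, reg = 0x8E
clock 8: out=0, reg = 0xC7
clock 9: out=1, reg = 0x63
clock 10: out=1, reg = 0xB1
clock 11: out=1, reg = 0x58
clock 12: out=0, reg = 0x2C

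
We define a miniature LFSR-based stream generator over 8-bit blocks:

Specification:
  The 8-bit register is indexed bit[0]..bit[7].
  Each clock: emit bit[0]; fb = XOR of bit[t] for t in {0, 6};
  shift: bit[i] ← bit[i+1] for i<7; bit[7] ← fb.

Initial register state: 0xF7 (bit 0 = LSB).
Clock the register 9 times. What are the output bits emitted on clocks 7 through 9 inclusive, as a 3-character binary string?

reg_0 = 0xF7
clock 1: out=1, reg = 0x7B
clock 2: out=1, reg = 0x3D
clock 3: out=1, reg = 0x9E
clock 4: out=0, reg = 0x4F
clock 5: out=1, reg = 0x27
clock 6: out=1, reg = 0x93
clock 7: out=1, reg = 0xC9
clock 8: out=1, reg = 0x64
clock 9: out=0, reg = 0xB2

110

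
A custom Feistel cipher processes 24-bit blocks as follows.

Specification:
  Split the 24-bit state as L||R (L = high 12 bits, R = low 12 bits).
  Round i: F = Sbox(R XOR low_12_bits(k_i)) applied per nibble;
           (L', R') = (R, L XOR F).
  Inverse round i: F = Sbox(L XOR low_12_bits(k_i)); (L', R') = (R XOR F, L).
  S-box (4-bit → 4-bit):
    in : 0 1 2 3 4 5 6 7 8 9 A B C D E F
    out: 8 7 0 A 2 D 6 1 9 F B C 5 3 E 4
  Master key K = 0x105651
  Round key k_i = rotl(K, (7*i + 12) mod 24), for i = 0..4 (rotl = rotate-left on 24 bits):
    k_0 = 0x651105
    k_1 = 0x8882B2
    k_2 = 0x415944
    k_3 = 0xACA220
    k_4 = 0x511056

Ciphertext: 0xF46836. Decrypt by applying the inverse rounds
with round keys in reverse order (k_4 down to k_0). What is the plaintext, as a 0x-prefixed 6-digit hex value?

0x21B0D7

s_0 = ciphertext = 0xF46836
s_1 = InvRound(s_0, k_4) = 0xC4EF46
s_2 = InvRound(s_1, k_3) = 0x128C4E
s_3 = InvRound(s_2, k_2) = 0x52B128
s_4 = InvRound(s_3, k_1) = 0x0D752B
s_5 = InvRound(s_4, k_0) = 0x21B0D7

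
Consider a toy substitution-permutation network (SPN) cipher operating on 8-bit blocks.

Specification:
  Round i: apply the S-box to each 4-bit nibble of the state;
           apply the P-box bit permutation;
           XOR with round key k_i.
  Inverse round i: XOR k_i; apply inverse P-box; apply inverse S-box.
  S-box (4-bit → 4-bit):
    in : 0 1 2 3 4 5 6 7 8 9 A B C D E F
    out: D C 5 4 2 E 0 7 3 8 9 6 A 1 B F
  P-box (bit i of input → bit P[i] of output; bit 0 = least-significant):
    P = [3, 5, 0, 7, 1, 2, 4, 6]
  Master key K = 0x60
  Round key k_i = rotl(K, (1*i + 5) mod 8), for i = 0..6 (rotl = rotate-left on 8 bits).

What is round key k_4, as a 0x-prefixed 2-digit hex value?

K = 0x60
k_0 = rotl(K, (1*0+5) mod 8) = rotl(K, 5) = 0x0C
k_1 = rotl(K, (1*1+5) mod 8) = rotl(K, 6) = 0x18
k_2 = rotl(K, (1*2+5) mod 8) = rotl(K, 7) = 0x30
k_3 = rotl(K, (1*3+5) mod 8) = rotl(K, 0) = 0x60
k_4 = rotl(K, (1*4+5) mod 8) = rotl(K, 1) = 0xC0

0xC0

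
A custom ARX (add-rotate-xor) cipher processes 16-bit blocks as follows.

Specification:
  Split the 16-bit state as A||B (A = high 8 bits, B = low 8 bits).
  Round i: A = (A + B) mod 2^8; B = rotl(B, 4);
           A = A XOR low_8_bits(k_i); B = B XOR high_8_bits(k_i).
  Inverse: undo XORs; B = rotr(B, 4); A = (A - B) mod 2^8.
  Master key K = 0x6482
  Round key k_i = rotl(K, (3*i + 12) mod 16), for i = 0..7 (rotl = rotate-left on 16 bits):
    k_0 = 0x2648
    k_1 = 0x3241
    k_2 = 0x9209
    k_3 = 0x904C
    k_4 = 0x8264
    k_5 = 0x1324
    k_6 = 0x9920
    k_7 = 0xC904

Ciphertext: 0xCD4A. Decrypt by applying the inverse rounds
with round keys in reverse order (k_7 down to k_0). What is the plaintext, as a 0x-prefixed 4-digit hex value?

s_0 = ciphertext = 0xCD4A
s_1 = InvRound(s_0, k_7) = 0x9138
s_2 = InvRound(s_1, k_6) = 0x971A
s_3 = InvRound(s_2, k_5) = 0x2390
s_4 = InvRound(s_3, k_4) = 0x2621
s_5 = InvRound(s_4, k_3) = 0x4F1B
s_6 = InvRound(s_5, k_2) = 0xAE98
s_7 = InvRound(s_6, k_1) = 0x45AA
s_8 = InvRound(s_7, k_0) = 0x45C8

0x45C8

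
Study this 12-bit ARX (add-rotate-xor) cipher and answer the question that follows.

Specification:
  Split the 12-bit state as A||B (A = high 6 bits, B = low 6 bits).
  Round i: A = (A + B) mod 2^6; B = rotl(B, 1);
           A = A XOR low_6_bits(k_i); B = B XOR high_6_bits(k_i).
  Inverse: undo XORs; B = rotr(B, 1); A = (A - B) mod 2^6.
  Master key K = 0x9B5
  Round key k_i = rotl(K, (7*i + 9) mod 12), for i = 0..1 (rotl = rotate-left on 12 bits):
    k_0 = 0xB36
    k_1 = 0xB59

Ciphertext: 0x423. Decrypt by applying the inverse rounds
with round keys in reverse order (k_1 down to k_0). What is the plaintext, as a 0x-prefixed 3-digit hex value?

s_0 = ciphertext = 0x423
s_1 = InvRound(s_0, k_1) = 0x087
s_2 = InvRound(s_1, k_0) = 0xFF5

0xFF5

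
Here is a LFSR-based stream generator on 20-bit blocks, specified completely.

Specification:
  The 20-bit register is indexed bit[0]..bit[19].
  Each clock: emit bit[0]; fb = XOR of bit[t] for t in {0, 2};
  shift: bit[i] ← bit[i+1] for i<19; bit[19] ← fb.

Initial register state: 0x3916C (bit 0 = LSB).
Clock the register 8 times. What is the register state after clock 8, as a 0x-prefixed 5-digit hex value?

0x37391

reg_0 = 0x3916C
clock 1: out=0, reg = 0x9C8B6
clock 2: out=0, reg = 0xCE45B
clock 3: out=1, reg = 0xE722D
clock 4: out=1, reg = 0x73916
clock 5: out=0, reg = 0xB9C8B
clock 6: out=1, reg = 0xDCE45
clock 7: out=1, reg = 0x6E722
clock 8: out=0, reg = 0x37391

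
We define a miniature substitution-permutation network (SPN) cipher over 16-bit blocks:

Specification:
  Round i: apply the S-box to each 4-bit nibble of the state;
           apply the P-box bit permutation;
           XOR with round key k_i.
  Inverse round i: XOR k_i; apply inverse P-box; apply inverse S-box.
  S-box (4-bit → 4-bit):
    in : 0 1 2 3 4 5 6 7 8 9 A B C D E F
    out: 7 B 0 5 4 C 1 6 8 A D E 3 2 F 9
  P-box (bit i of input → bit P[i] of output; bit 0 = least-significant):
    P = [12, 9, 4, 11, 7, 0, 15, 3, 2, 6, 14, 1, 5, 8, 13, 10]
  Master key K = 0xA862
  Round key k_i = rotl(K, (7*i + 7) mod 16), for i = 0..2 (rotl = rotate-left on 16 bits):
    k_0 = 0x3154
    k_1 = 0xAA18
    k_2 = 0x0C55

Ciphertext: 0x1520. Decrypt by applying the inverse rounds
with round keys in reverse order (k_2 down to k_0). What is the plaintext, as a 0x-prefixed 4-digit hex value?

s_0 = ciphertext = 0x1520
s_1 = InvRound(s_0, k_2) = 0xCCDA
s_2 = InvRound(s_1, k_1) = 0x5B6D
s_3 = InvRound(s_2, k_0) = 0x349B

0x349B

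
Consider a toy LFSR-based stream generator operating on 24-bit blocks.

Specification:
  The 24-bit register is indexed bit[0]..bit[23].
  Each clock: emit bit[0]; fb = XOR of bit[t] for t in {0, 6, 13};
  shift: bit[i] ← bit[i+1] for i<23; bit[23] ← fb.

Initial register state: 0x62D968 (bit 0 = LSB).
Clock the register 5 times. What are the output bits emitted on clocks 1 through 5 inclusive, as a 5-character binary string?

reg_0 = 0x62D968
clock 1: out=0, reg = 0xB16CB4
clock 2: out=0, reg = 0xD8B65A
clock 3: out=0, reg = 0x6C5B2D
clock 4: out=1, reg = 0xB62D96
clock 5: out=0, reg = 0xDB16CB

00010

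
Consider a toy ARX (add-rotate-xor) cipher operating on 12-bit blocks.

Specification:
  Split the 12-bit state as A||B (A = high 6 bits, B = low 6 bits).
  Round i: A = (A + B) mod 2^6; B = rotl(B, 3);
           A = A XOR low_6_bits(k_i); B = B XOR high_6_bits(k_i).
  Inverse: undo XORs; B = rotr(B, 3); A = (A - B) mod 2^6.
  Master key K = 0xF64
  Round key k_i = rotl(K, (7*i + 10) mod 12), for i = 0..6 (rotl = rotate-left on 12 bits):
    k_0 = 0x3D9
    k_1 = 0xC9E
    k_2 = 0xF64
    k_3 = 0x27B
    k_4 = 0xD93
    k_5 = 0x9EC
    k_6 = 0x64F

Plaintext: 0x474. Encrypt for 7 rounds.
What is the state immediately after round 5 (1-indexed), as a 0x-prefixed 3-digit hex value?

0x1FD

s_0 = plaintext = 0x474
s_1 = Round(s_0, k_0) = 0x729
s_2 = Round(s_1, k_1) = 0x6FF
s_3 = Round(s_2, k_2) = 0xF82
s_4 = Round(s_3, k_3) = 0xED9
s_5 = Round(s_4, k_4) = 0x1FD
s_6 = Round(s_5, k_5) = 0xA08
s_7 = Round(s_6, k_6) = 0xFD8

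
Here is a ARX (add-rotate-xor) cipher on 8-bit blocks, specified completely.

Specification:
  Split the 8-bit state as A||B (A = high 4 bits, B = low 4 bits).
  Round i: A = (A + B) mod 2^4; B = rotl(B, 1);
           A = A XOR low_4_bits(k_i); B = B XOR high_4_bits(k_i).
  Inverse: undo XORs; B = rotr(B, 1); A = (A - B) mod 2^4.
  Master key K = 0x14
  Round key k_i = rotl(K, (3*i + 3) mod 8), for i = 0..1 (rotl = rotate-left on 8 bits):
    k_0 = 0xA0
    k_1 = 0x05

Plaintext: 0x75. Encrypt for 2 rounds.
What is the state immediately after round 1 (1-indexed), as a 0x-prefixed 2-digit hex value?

0xC0

s_0 = plaintext = 0x75
s_1 = Round(s_0, k_0) = 0xC0
s_2 = Round(s_1, k_1) = 0x90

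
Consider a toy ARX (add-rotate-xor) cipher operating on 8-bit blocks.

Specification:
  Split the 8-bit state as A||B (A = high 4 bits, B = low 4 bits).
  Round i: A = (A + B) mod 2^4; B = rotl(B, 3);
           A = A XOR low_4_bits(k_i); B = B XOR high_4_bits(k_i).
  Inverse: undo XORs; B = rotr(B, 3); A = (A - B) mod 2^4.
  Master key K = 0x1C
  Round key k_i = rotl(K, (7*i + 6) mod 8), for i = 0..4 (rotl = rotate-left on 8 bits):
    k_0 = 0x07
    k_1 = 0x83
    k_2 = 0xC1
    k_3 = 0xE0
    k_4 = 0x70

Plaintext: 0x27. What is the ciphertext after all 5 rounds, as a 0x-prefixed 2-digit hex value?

0x19

s_0 = plaintext = 0x27
s_1 = Round(s_0, k_0) = 0xEB
s_2 = Round(s_1, k_1) = 0xA5
s_3 = Round(s_2, k_2) = 0xE6
s_4 = Round(s_3, k_3) = 0x4D
s_5 = Round(s_4, k_4) = 0x19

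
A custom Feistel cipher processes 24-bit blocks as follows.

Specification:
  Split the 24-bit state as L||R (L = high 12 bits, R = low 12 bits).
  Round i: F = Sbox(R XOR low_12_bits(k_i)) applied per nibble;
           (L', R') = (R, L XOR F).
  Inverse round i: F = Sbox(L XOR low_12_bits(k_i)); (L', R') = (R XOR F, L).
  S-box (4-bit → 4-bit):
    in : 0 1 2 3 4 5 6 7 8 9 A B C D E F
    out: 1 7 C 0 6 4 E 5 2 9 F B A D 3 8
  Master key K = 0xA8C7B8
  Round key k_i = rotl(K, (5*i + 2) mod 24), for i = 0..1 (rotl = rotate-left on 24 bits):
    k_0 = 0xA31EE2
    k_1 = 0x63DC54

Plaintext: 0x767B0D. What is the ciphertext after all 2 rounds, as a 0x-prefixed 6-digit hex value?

0x35F316

s_0 = plaintext = 0x767B0D
s_1 = Round(s_0, k_0) = 0xB0D35F
s_2 = Round(s_1, k_1) = 0x35F316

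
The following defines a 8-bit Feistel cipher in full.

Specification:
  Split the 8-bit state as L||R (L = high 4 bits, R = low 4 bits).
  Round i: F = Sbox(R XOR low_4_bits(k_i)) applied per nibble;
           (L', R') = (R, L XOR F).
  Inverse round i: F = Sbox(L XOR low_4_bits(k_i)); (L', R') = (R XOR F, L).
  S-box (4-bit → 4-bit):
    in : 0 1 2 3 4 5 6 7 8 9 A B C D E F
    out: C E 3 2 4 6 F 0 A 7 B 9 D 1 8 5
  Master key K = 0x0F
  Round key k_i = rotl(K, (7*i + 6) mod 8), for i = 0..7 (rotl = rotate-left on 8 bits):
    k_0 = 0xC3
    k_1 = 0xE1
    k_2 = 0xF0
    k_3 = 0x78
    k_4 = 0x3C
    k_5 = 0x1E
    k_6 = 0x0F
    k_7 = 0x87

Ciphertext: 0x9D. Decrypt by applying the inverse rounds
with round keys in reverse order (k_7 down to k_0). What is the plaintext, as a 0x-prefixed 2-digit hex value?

s_0 = ciphertext = 0x9D
s_1 = InvRound(s_0, k_7) = 0x59
s_2 = InvRound(s_1, k_6) = 0x25
s_3 = InvRound(s_2, k_5) = 0x82
s_4 = InvRound(s_3, k_4) = 0x68
s_5 = InvRound(s_4, k_3) = 0x06
s_6 = InvRound(s_5, k_2) = 0xA0
s_7 = InvRound(s_6, k_1) = 0x9A
s_8 = InvRound(s_7, k_0) = 0x19

0x19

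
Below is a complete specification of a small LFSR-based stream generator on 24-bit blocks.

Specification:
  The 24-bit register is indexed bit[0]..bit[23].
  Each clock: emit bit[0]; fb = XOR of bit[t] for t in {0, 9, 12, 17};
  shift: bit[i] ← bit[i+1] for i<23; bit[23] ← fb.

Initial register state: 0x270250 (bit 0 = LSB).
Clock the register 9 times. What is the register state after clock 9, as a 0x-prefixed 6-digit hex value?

0x591381

reg_0 = 0x270250
clock 1: out=0, reg = 0x138128
clock 2: out=0, reg = 0x89C094
clock 3: out=0, reg = 0x44E04A
clock 4: out=0, reg = 0x227025
clock 5: out=1, reg = 0x913812
clock 6: out=0, reg = 0xC89C09
clock 7: out=1, reg = 0x644E04
clock 8: out=0, reg = 0xB22702
clock 9: out=0, reg = 0x591381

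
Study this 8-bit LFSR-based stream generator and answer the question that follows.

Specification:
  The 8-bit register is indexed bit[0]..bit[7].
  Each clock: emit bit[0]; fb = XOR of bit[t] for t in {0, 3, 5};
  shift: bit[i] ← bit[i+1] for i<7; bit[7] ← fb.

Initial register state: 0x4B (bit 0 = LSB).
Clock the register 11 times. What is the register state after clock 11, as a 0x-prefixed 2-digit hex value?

reg_0 = 0x4B
clock 1: out=1, reg = 0x25
clock 2: out=1, reg = 0x12
clock 3: out=0, reg = 0x09
clock 4: out=1, reg = 0x04
clock 5: out=0, reg = 0x02
clock 6: out=0, reg = 0x01
clock 7: out=1, reg = 0x80
clock 8: out=0, reg = 0x40
clock 9: out=0, reg = 0x20
clock 10: out=0, reg = 0x90
clock 11: out=0, reg = 0x48

0x48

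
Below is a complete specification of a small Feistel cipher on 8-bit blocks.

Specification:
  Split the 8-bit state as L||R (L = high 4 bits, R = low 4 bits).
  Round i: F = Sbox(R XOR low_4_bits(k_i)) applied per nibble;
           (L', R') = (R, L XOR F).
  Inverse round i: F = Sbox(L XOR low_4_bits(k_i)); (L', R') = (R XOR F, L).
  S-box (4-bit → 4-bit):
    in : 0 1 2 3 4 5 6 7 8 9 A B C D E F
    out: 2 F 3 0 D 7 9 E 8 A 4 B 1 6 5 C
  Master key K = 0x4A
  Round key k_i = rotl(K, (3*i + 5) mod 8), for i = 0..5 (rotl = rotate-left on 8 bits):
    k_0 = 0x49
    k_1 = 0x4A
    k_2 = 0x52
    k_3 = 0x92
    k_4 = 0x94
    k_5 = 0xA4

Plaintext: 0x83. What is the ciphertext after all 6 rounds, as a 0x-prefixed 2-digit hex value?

0xA6

s_0 = plaintext = 0x83
s_1 = Round(s_0, k_0) = 0x3C
s_2 = Round(s_1, k_1) = 0xCA
s_3 = Round(s_2, k_2) = 0xA4
s_4 = Round(s_3, k_3) = 0x43
s_5 = Round(s_4, k_4) = 0x3A
s_6 = Round(s_5, k_5) = 0xA6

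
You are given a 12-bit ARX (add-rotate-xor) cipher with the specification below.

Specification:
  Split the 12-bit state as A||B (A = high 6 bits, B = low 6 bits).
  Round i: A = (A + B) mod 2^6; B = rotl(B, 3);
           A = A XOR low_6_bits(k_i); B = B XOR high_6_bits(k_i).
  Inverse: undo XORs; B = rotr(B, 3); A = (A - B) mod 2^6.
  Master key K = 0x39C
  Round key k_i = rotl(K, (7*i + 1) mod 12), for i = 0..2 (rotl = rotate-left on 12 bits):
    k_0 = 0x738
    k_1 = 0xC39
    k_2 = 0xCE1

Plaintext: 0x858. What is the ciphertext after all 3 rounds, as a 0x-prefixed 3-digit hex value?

0x16A

s_0 = plaintext = 0x858
s_1 = Round(s_0, k_0) = 0x05F
s_2 = Round(s_1, k_1) = 0x64B
s_3 = Round(s_2, k_2) = 0x16A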